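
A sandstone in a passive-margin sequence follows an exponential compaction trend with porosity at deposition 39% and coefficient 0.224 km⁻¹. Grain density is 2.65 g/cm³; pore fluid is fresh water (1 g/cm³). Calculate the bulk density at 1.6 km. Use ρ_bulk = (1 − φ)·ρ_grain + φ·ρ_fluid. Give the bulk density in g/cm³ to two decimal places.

2.20 g/cm³

Porosity at depth: phi = 0.39·exp(−0.224×1.6) = 0.39×0.6988 = 0.2725
Bulk density: ρ_b = (1−phi)ρ_g + phi·ρ_f = 0.7275×2.65 + 0.2725×1
       = 1.928 + 0.273 = 2.200 g/cm³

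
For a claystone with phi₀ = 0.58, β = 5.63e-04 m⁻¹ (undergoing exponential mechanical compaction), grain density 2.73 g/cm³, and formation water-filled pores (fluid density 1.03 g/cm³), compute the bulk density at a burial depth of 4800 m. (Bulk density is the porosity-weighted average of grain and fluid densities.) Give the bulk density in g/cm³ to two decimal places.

2.66 g/cm³

Working in km (1 km = 1000 m; β in km⁻¹ = β in m⁻¹ × 1000):
Porosity at depth: phi = 0.58·exp(−0.563×4.8) = 0.58×0.0670 = 0.0389
Bulk density: ρ_b = (1−phi)ρ_g + phi·ρ_f = 0.9611×2.73 + 0.0389×1.03
       = 2.624 + 0.040 = 2.664 g/cm³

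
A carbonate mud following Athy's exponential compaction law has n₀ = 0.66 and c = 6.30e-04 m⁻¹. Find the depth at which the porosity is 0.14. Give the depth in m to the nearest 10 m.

2460 m

Working in km (1 km = 1000 m; c in km⁻¹ = c in m⁻¹ × 1000):
Invert Athy's law: d = ln(n₀/n) / c
d = ln(0.66/0.14) / 0.63 = ln(4.714) / 0.63 = 1.5506 / 0.63 = 2.461 km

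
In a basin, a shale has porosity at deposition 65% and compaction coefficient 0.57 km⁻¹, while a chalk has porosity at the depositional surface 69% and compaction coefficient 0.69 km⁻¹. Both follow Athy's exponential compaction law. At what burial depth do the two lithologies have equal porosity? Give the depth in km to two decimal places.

Set φ₀ₐ e^(−cₐd) = φ₀ᵦ e^(−cᵦd) ⇒ ln(φ₀ₐ/φ₀ᵦ) = (cₐ − cᵦ)·d
d = ln(0.65/0.69) / (0.57 − 0.69) = -0.0597 / -0.12 = 0.498 km

0.50 km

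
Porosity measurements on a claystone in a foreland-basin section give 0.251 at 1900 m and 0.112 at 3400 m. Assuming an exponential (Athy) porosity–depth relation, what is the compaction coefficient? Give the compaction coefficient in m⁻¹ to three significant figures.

0.000538 m⁻¹

Working in km (1 km = 1000 m; c in km⁻¹ = c in m⁻¹ × 1000):
Athy: phi(d) = phi₀ e^(−cd) ⇒ phi₁/phi₂ = e^{c(d₂−d₁)} ⇒ c = ln(phi₁/phi₂)/(d₂−d₁)
c = ln(0.251/0.112) / (3.4 − 1.9) = ln(2.241) / 1.5 = 0.8070 / 1.5 = 0.538 km⁻¹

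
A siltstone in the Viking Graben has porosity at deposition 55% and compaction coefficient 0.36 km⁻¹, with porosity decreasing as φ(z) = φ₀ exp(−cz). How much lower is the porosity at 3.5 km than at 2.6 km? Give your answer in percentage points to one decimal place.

6.0 percentage points

φ(2.6) = 0.55·e^(−0.36×2.6) = 0.2157
φ(3.5) = 0.55·e^(−0.36×3.5) = 0.1560
Δφ = 0.2157 − 0.1560 = 0.0597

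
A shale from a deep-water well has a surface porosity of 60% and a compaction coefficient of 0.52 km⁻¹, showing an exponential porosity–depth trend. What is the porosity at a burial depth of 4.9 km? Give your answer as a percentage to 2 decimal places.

4.69%

φ = φ₀·exp(−k·z) = 0.6 × exp(−0.52 × 4.9) = 0.6 × exp(−2.548)
  = 0.6 × 0.0782 = 0.0469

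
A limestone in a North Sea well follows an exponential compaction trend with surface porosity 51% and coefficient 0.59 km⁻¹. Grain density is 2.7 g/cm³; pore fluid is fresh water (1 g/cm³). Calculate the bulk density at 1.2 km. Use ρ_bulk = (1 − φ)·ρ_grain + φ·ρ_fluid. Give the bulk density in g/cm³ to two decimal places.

2.27 g/cm³

Porosity at depth: phi = 0.51·exp(−0.59×1.2) = 0.51×0.4926 = 0.2512
Bulk density: ρ_b = (1−phi)ρ_g + phi·ρ_f = 0.7488×2.7 + 0.2512×1
       = 2.022 + 0.251 = 2.273 g/cm³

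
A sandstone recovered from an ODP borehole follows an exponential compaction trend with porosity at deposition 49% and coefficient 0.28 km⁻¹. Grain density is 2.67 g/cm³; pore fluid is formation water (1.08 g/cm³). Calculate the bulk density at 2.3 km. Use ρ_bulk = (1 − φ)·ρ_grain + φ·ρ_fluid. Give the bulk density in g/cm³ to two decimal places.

Porosity at depth: phi = 0.49·exp(−0.28×2.3) = 0.49×0.5252 = 0.2573
Bulk density: ρ_b = (1−phi)ρ_g + phi·ρ_f = 0.7427×2.67 + 0.2573×1.08
       = 1.983 + 0.278 = 2.261 g/cm³

2.26 g/cm³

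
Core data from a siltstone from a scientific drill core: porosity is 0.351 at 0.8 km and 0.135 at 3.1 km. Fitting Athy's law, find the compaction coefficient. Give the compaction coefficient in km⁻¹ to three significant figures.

0.415 km⁻¹

Athy: phi(z) = phi₀ e^(−cz) ⇒ phi₁/phi₂ = e^{c(z₂−z₁)} ⇒ c = ln(phi₁/phi₂)/(z₂−z₁)
c = ln(0.351/0.135) / (3.1 − 0.8) = ln(2.6) / 2.3 = 0.9555 / 2.3 = 0.4154 km⁻¹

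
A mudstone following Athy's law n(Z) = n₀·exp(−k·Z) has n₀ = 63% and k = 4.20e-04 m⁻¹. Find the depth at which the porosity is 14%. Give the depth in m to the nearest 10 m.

3580 m

Working in km (1 km = 1000 m; k in km⁻¹ = k in m⁻¹ × 1000):
Invert Athy's law: Z = ln(n₀/n) / k
Z = ln(0.63/0.14) / 0.42 = ln(4.5) / 0.42 = 1.5041 / 0.42 = 3.581 km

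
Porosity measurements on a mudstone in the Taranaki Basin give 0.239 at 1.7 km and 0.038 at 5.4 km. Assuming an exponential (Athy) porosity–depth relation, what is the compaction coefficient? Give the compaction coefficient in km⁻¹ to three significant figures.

0.497 km⁻¹

Athy: φ(Z) = φ₀ e^(−βZ) ⇒ φ₁/φ₂ = e^{β(Z₂−Z₁)} ⇒ β = ln(φ₁/φ₂)/(Z₂−Z₁)
β = ln(0.239/0.038) / (5.4 − 1.7) = ln(6.289) / 3.7 = 1.8389 / 3.7 = 0.497 km⁻¹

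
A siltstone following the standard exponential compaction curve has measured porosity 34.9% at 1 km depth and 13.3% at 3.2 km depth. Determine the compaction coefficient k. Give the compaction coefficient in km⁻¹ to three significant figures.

0.439 km⁻¹

Athy: φ(z) = φ₀ e^(−kz) ⇒ φ₁/φ₂ = e^{k(z₂−z₁)} ⇒ k = ln(φ₁/φ₂)/(z₂−z₁)
k = ln(0.349/0.133) / (3.2 − 1) = ln(2.624) / 2.2 = 0.9647 / 2.2 = 0.4385 km⁻¹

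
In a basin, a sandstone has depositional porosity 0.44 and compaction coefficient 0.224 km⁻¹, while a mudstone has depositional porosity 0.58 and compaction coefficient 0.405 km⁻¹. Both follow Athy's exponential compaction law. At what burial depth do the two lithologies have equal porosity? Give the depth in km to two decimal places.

Set phi₀ₐ e^(−kₐZ) = phi₀ᵦ e^(−kᵦZ) ⇒ ln(phi₀ₐ/phi₀ᵦ) = (kₐ − kᵦ)·Z
Z = ln(0.44/0.58) / (0.224 − 0.405) = -0.2763 / -0.181 = 1.526 km

1.53 km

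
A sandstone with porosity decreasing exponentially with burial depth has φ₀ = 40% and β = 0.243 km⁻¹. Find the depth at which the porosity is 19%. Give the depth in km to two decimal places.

3.06 km

Invert Athy's law: z = ln(φ₀/φ) / β
z = ln(0.4/0.19) / 0.243 = ln(2.105) / 0.243 = 0.7444 / 0.243 = 3.064 km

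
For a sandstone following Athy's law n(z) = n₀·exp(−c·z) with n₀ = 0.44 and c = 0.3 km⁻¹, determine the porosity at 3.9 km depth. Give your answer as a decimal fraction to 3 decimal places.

0.137

n = n₀·exp(−c·z) = 0.44 × exp(−0.3 × 3.9) = 0.44 × exp(−1.17)
  = 0.44 × 0.3104 = 0.1366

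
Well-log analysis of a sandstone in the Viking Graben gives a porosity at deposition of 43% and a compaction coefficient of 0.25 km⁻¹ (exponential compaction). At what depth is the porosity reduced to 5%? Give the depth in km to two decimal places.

8.61 km

Invert Athy's law: z = ln(n₀/n) / k
z = ln(0.43/0.05) / 0.25 = ln(8.6) / 0.25 = 2.1518 / 0.25 = 8.607 km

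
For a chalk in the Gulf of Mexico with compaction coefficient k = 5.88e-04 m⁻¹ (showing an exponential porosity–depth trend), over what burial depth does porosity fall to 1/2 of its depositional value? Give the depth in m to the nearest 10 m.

1180 m

Working in km (1 km = 1000 m; k in km⁻¹ = k in m⁻¹ × 1000):
φ/φ₀ = 1/2 ⇒ exp(−k·d) = 1/2 ⇒ d = ln(2) / k
d = 0.6931 / 0.588 = 1.179 km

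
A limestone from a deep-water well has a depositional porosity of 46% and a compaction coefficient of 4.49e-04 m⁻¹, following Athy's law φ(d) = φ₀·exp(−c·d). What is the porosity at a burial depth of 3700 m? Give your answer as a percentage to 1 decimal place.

Working in km (1 km = 1000 m; c in km⁻¹ = c in m⁻¹ × 1000):
φ = φ₀·exp(−c·d) = 0.46 × exp(−0.449 × 3.7) = 0.46 × exp(−1.661)
  = 0.46 × 0.1899 = 0.0874

8.7%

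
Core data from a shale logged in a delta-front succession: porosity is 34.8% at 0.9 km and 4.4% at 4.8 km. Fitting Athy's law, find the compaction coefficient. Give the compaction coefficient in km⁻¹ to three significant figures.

Athy: phi(z) = phi₀ e^(−cz) ⇒ phi₁/phi₂ = e^{c(z₂−z₁)} ⇒ c = ln(phi₁/phi₂)/(z₂−z₁)
c = ln(0.348/0.044) / (4.8 − 0.9) = ln(7.909) / 3.9 = 2.0680 / 3.9 = 0.5303 km⁻¹

0.530 km⁻¹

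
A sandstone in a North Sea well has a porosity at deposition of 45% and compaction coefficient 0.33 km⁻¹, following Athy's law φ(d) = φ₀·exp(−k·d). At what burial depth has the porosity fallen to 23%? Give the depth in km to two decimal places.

2.03 km

Invert Athy's law: d = ln(φ₀/φ) / k
d = ln(0.45/0.23) / 0.33 = ln(1.957) / 0.33 = 0.6712 / 0.33 = 2.034 km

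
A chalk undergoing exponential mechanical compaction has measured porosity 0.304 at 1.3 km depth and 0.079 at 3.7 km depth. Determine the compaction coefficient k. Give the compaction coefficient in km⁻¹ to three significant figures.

0.561 km⁻¹

Athy: phi(d) = phi₀ e^(−kd) ⇒ phi₁/phi₂ = e^{k(d₂−d₁)} ⇒ k = ln(phi₁/phi₂)/(d₂−d₁)
k = ln(0.304/0.079) / (3.7 − 1.3) = ln(3.848) / 2.4 = 1.3476 / 2.4 = 0.5615 km⁻¹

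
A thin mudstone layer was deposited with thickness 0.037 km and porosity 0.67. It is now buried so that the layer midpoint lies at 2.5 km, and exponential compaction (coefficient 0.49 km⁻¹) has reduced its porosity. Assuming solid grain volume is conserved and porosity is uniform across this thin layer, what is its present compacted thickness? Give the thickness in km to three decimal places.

0.015 km

Porosity at 2.5 km: φ = 0.67·exp(−0.49×2.5) = 0.1968
Solid-volume conservation: h(1−φ) = h₀(1−φ₀) ⇒ h = h₀·(1−φ₀)/(1−φ)
h = 0.037 × (1 − 0.67)/(1 − 0.1968) = 0.037 × 0.4109 = 0.0152 km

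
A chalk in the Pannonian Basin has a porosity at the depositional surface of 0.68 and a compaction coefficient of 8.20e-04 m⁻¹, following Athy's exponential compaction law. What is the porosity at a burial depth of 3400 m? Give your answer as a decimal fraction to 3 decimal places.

Working in km (1 km = 1000 m; c in km⁻¹ = c in m⁻¹ × 1000):
n = n₀·exp(−c·d) = 0.68 × exp(−0.82 × 3.4) = 0.68 × exp(−2.788)
  = 0.68 × 0.0615 = 0.0419

0.042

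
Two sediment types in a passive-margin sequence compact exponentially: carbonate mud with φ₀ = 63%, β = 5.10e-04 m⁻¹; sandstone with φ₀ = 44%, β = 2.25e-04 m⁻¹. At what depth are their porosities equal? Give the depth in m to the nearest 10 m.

1260 m

Working in km (1 km = 1000 m; β in km⁻¹ = β in m⁻¹ × 1000):
Set φ₀ₐ e^(−βₐz) = φ₀ᵦ e^(−βᵦz) ⇒ ln(φ₀ₐ/φ₀ᵦ) = (βₐ − βᵦ)·z
z = ln(0.63/0.44) / (0.51 − 0.225) = 0.3589 / 0.285 = 1.259 km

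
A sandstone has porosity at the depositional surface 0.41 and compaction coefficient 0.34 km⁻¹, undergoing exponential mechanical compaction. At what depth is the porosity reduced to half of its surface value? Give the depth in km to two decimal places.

φ/φ₀ = 1/2 ⇒ exp(−k·Z) = 1/2 ⇒ Z = ln(2) / k
Z = 0.6931 / 0.34 = 2.039 km

2.04 km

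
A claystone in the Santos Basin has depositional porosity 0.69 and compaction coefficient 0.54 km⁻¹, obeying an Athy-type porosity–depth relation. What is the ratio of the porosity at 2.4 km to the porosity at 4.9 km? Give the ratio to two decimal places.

φ(Z₁)/φ(Z₂) = e^(−β·Z₁)/e^(−β·Z₂) = e^{β(Z₂−Z₁)}
= exp(0.54 × 2.5) = exp(1.35) = 3.8574

3.86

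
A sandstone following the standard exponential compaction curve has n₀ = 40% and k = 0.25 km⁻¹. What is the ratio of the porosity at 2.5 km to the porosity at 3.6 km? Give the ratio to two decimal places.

n(d₁)/n(d₂) = e^(−k·d₁)/e^(−k·d₂) = e^{k(d₂−d₁)}
= exp(0.25 × 1.1) = exp(0.275) = 1.3165

1.32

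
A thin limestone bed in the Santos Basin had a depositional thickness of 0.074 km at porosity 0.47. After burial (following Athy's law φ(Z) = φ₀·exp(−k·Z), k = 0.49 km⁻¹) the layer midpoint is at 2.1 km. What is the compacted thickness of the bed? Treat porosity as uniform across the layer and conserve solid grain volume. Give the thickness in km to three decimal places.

0.047 km

Porosity at 2.1 km: φ = 0.47·exp(−0.49×2.1) = 0.1680
Solid-volume conservation: h(1−φ) = h₀(1−φ₀) ⇒ h = h₀·(1−φ₀)/(1−φ)
h = 0.074 × (1 − 0.47)/(1 − 0.1680) = 0.074 × 0.6370 = 0.0471 km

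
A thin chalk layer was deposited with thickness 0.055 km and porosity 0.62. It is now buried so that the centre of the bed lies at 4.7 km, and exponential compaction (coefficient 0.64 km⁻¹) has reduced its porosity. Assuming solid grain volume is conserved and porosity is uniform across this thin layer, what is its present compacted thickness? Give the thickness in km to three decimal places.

Porosity at 4.7 km: φ = 0.62·exp(−0.64×4.7) = 0.0306
Solid-volume conservation: h(1−φ) = h₀(1−φ₀) ⇒ h = h₀·(1−φ₀)/(1−φ)
h = 0.055 × (1 − 0.62)/(1 − 0.0306) = 0.055 × 0.3920 = 0.0216 km

0.022 km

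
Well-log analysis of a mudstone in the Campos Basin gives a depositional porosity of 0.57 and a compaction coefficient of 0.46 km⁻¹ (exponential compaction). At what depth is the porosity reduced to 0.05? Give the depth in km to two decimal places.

Invert Athy's law: d = ln(φ₀/φ) / β
d = ln(0.57/0.05) / 0.46 = ln(11.4) / 0.46 = 2.4336 / 0.46 = 5.290 km

5.29 km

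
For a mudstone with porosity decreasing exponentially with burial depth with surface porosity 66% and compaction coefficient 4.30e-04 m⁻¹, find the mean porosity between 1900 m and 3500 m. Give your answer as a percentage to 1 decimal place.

Working in km (1 km = 1000 m; β in km⁻¹ = β in m⁻¹ × 1000):
⟨n⟩ = (1/(z₂−z₁)) ∫ n₀ e^(−βz) dz = n₀·(e^(−β·z₁) − e^(−β·z₂)) / (β·(z₂−z₁))
e^(−0.43×1.9) = 0.4418; e^(−0.43×3.5) = 0.2220
⟨n⟩ = 0.66 × (0.4418 − 0.2220) / (0.43 × 1.6) = 0.66 × 0.3194 = 0.2108

21.1%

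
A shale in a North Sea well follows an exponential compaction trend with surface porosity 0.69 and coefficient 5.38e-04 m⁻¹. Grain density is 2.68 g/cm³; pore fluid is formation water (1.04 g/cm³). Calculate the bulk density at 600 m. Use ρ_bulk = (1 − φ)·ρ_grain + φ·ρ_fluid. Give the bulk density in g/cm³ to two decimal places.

1.86 g/cm³

Working in km (1 km = 1000 m; c in km⁻¹ = c in m⁻¹ × 1000):
Porosity at depth: n = 0.69·exp(−0.538×0.6) = 0.69×0.7241 = 0.4996
Bulk density: ρ_b = (1−n)ρ_g + n·ρ_f = 0.5004×2.68 + 0.4996×1.04
       = 1.341 + 0.520 = 1.861 g/cm³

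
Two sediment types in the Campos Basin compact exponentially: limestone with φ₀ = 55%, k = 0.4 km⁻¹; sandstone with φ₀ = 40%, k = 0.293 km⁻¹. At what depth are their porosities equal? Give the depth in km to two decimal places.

Set φ₀ₐ e^(−kₐZ) = φ₀ᵦ e^(−kᵦZ) ⇒ ln(φ₀ₐ/φ₀ᵦ) = (kₐ − kᵦ)·Z
Z = ln(0.55/0.4) / (0.4 − 0.293) = 0.3185 / 0.107 = 2.976 km

2.98 km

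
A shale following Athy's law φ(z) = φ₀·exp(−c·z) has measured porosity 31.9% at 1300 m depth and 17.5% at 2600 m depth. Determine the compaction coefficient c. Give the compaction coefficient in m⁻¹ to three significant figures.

0.000462 m⁻¹

Working in km (1 km = 1000 m; c in km⁻¹ = c in m⁻¹ × 1000):
Athy: φ(z) = φ₀ e^(−cz) ⇒ φ₁/φ₂ = e^{c(z₂−z₁)} ⇒ c = ln(φ₁/φ₂)/(z₂−z₁)
c = ln(0.319/0.175) / (2.6 − 1.3) = ln(1.823) / 1.3 = 0.6004 / 1.3 = 0.4619 km⁻¹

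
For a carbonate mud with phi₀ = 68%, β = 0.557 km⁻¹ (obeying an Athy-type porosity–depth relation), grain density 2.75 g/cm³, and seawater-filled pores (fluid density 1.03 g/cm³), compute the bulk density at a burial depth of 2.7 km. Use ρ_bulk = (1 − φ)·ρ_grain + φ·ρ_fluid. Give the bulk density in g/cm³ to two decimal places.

Porosity at depth: phi = 0.68·exp(−0.557×2.7) = 0.68×0.2223 = 0.1511
Bulk density: ρ_b = (1−phi)ρ_g + phi·ρ_f = 0.8489×2.75 + 0.1511×1.03
       = 2.334 + 0.156 = 2.490 g/cm³

2.49 g/cm³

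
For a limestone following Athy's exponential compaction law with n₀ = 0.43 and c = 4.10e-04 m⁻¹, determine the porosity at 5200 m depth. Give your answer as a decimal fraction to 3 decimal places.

0.051

Working in km (1 km = 1000 m; c in km⁻¹ = c in m⁻¹ × 1000):
n = n₀·exp(−c·d) = 0.43 × exp(−0.41 × 5.2) = 0.43 × exp(−2.132)
  = 0.43 × 0.1186 = 0.0510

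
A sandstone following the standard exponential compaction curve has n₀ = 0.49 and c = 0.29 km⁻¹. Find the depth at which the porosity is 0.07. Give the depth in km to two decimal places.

Invert Athy's law: z = ln(n₀/n) / c
z = ln(0.49/0.07) / 0.29 = ln(7) / 0.29 = 1.9459 / 0.29 = 6.710 km

6.71 km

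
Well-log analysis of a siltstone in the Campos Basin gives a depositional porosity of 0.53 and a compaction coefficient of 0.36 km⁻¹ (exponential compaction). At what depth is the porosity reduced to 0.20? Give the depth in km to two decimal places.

2.71 km

Invert Athy's law: z = ln(φ₀/φ) / c
z = ln(0.53/0.2) / 0.36 = ln(2.65) / 0.36 = 0.9746 / 0.36 = 2.707 km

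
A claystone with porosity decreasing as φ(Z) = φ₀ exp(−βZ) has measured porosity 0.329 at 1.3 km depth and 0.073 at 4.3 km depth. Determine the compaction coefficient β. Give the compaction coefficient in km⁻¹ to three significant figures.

0.502 km⁻¹

Athy: φ(Z) = φ₀ e^(−βZ) ⇒ φ₁/φ₂ = e^{β(Z₂−Z₁)} ⇒ β = ln(φ₁/φ₂)/(Z₂−Z₁)
β = ln(0.329/0.073) / (4.3 − 1.3) = ln(4.507) / 3 = 1.5056 / 3 = 0.5019 km⁻¹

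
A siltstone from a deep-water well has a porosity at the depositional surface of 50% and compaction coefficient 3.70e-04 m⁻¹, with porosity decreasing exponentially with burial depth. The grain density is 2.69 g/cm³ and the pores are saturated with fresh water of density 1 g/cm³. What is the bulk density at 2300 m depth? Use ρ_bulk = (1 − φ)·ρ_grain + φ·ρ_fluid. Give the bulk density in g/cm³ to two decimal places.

Working in km (1 km = 1000 m; c in km⁻¹ = c in m⁻¹ × 1000):
Porosity at depth: phi = 0.5·exp(−0.37×2.3) = 0.5×0.4270 = 0.2135
Bulk density: ρ_b = (1−phi)ρ_g + phi·ρ_f = 0.7865×2.69 + 0.2135×1
       = 2.116 + 0.213 = 2.329 g/cm³

2.33 g/cm³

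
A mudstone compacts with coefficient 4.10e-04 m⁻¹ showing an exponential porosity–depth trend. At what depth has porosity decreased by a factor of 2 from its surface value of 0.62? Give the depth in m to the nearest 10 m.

Working in km (1 km = 1000 m; c in km⁻¹ = c in m⁻¹ × 1000):
n/n₀ = 1/2 ⇒ exp(−c·d) = 1/2 ⇒ d = ln(2) / c
d = 0.6931 / 0.41 = 1.691 km

1690 m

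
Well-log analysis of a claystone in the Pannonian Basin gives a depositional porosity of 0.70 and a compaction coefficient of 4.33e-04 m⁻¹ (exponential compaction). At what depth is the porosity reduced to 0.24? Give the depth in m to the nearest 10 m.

Working in km (1 km = 1000 m; c in km⁻¹ = c in m⁻¹ × 1000):
Invert Athy's law: z = ln(phi₀/phi) / c
z = ln(0.7/0.24) / 0.433 = ln(2.917) / 0.433 = 1.0704 / 0.433 = 2.472 km

2470 m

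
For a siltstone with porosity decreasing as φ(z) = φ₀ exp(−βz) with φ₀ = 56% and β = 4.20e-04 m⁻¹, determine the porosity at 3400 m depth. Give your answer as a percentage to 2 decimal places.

Working in km (1 km = 1000 m; β in km⁻¹ = β in m⁻¹ × 1000):
φ = φ₀·exp(−β·z) = 0.56 × exp(−0.42 × 3.4) = 0.56 × exp(−1.428)
  = 0.56 × 0.2398 = 0.1343

13.43%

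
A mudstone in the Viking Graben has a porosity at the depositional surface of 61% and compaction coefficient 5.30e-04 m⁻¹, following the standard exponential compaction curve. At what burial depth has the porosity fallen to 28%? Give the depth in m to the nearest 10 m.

Working in km (1 km = 1000 m; k in km⁻¹ = k in m⁻¹ × 1000):
Invert Athy's law: z = ln(phi₀/phi) / k
z = ln(0.61/0.28) / 0.53 = ln(2.179) / 0.53 = 0.7787 / 0.53 = 1.469 km

1470 m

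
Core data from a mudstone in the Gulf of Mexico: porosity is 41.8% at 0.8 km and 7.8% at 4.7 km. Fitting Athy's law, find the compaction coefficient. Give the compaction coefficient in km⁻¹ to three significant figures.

Athy: phi(z) = phi₀ e^(−βz) ⇒ phi₁/phi₂ = e^{β(z₂−z₁)} ⇒ β = ln(phi₁/phi₂)/(z₂−z₁)
β = ln(0.418/0.078) / (4.7 − 0.8) = ln(5.359) / 3.9 = 1.6788 / 3.9 = 0.4305 km⁻¹

0.430 km⁻¹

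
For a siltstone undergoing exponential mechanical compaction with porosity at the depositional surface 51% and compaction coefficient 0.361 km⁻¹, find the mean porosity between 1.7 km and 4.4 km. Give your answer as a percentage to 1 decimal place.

17.6%

⟨phi⟩ = (1/(z₂−z₁)) ∫ phi₀ e^(−cz) dz = phi₀·(e^(−c·z₁) − e^(−c·z₂)) / (c·(z₂−z₁))
e^(−0.361×1.7) = 0.5413; e^(−0.361×4.4) = 0.2043
⟨phi⟩ = 0.51 × (0.5413 − 0.2043) / (0.361 × 2.7) = 0.51 × 0.3458 = 0.1764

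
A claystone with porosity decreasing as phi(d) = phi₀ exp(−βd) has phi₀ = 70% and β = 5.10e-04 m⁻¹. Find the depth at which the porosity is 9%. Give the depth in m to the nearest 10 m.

Working in km (1 km = 1000 m; β in km⁻¹ = β in m⁻¹ × 1000):
Invert Athy's law: d = ln(phi₀/phi) / β
d = ln(0.7/0.09) / 0.51 = ln(7.778) / 0.51 = 2.0513 / 0.51 = 4.022 km

4020 m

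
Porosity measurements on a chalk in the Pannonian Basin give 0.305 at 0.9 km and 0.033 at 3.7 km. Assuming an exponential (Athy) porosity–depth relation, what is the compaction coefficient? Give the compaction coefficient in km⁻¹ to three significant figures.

Athy: n(Z) = n₀ e^(−cZ) ⇒ n₁/n₂ = e^{c(Z₂−Z₁)} ⇒ c = ln(n₁/n₂)/(Z₂−Z₁)
c = ln(0.305/0.033) / (3.7 − 0.9) = ln(9.242) / 2.8 = 2.2238 / 2.8 = 0.7942 km⁻¹

0.794 km⁻¹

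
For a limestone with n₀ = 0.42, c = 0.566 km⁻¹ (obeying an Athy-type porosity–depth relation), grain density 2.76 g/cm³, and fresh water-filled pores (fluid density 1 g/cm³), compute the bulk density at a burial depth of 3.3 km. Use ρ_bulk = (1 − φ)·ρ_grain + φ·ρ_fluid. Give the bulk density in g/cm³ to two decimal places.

2.65 g/cm³

Porosity at depth: n = 0.42·exp(−0.566×3.3) = 0.42×0.1545 = 0.0649
Bulk density: ρ_b = (1−n)ρ_g + n·ρ_f = 0.9351×2.76 + 0.0649×1
       = 2.581 + 0.065 = 2.646 g/cm³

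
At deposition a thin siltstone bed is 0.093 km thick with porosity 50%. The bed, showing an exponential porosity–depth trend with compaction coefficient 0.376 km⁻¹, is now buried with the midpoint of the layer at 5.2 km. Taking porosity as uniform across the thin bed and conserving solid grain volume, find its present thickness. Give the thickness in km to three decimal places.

Porosity at 5.2 km: phi = 0.5·exp(−0.376×5.2) = 0.0708
Solid-volume conservation: h(1−phi) = h₀(1−phi₀) ⇒ h = h₀·(1−phi₀)/(1−phi)
h = 0.093 × (1 − 0.5)/(1 − 0.0708) = 0.093 × 0.5381 = 0.0500 km

0.050 km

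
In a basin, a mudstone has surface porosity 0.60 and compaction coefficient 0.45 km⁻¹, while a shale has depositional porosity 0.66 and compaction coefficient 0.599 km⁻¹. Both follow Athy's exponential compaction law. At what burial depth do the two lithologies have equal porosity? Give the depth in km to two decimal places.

Set phi₀ₐ e^(−kₐZ) = phi₀ᵦ e^(−kᵦZ) ⇒ ln(phi₀ₐ/phi₀ᵦ) = (kₐ − kᵦ)·Z
Z = ln(0.6/0.66) / (0.45 − 0.599) = -0.0953 / -0.149 = 0.640 km

0.64 km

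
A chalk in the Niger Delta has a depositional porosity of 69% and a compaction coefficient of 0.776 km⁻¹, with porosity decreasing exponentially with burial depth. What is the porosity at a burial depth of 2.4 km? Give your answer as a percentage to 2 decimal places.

10.72%

φ = φ₀·exp(−β·Z) = 0.69 × exp(−0.776 × 2.4) = 0.69 × exp(−1.862)
  = 0.69 × 0.1553 = 0.1072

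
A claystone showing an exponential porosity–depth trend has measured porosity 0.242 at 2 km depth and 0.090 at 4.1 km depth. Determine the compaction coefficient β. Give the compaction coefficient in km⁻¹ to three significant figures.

0.471 km⁻¹

Athy: n(Z) = n₀ e^(−βZ) ⇒ n₁/n₂ = e^{β(Z₂−Z₁)} ⇒ β = ln(n₁/n₂)/(Z₂−Z₁)
β = ln(0.242/0.09) / (4.1 − 2) = ln(2.689) / 2.1 = 0.9891 / 2.1 = 0.471 km⁻¹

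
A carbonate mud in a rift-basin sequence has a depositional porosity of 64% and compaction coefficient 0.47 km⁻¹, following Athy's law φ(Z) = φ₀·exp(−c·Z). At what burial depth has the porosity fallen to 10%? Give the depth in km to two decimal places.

3.95 km

Invert Athy's law: Z = ln(φ₀/φ) / c
Z = ln(0.64/0.1) / 0.47 = ln(6.4) / 0.47 = 1.8563 / 0.47 = 3.950 km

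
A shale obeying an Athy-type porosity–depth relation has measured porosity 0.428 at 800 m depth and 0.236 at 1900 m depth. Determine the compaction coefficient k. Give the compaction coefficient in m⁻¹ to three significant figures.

Working in km (1 km = 1000 m; k in km⁻¹ = k in m⁻¹ × 1000):
Athy: n(z) = n₀ e^(−kz) ⇒ n₁/n₂ = e^{k(z₂−z₁)} ⇒ k = ln(n₁/n₂)/(z₂−z₁)
k = ln(0.428/0.236) / (1.9 − 0.8) = ln(1.814) / 1.1 = 0.5953 / 1.1 = 0.5412 km⁻¹

0.000541 m⁻¹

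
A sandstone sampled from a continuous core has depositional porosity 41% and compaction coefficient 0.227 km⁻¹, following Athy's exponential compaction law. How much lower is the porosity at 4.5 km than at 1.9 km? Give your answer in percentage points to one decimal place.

11.9 percentage points

n(1.9) = 0.41·e^(−0.227×1.9) = 0.2664
n(4.5) = 0.41·e^(−0.227×4.5) = 0.1476
Δn = 0.2664 − 0.1476 = 0.1187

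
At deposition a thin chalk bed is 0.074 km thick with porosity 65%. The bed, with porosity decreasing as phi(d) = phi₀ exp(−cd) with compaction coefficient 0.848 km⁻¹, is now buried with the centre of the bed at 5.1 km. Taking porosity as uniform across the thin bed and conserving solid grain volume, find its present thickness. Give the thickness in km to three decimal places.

Porosity at 5.1 km: phi = 0.65·exp(−0.848×5.1) = 0.0086
Solid-volume conservation: h(1−phi) = h₀(1−phi₀) ⇒ h = h₀·(1−phi₀)/(1−phi)
h = 0.074 × (1 − 0.65)/(1 − 0.0086) = 0.074 × 0.3530 = 0.0261 km

0.026 km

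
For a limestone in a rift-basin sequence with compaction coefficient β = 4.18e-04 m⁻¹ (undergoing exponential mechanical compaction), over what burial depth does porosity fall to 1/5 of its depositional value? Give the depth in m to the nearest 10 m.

3850 m

Working in km (1 km = 1000 m; β in km⁻¹ = β in m⁻¹ × 1000):
phi/phi₀ = 1/5 ⇒ exp(−β·Z) = 1/5 ⇒ Z = ln(5) / β
Z = 1.6094 / 0.418 = 3.850 km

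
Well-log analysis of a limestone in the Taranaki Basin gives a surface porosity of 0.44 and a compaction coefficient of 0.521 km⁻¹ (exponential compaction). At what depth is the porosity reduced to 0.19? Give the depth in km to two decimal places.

1.61 km

Invert Athy's law: Z = ln(phi₀/phi) / k
Z = ln(0.44/0.19) / 0.521 = ln(2.316) / 0.521 = 0.8398 / 0.521 = 1.612 km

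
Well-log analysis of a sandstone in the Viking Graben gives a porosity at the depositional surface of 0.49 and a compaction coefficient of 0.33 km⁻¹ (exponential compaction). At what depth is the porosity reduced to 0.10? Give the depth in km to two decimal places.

Invert Athy's law: z = ln(n₀/n) / k
z = ln(0.49/0.1) / 0.33 = ln(4.9) / 0.33 = 1.5892 / 0.33 = 4.816 km

4.82 km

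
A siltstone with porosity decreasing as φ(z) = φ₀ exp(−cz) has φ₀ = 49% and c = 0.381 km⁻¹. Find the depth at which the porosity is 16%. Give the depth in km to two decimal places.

2.94 km

Invert Athy's law: z = ln(φ₀/φ) / c
z = ln(0.49/0.16) / 0.381 = ln(3.062) / 0.381 = 1.1192 / 0.381 = 2.938 km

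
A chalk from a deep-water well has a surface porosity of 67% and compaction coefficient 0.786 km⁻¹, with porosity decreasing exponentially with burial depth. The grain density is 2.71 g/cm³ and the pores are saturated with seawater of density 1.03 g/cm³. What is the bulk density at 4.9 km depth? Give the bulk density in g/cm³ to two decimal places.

Porosity at depth: φ = 0.67·exp(−0.786×4.9) = 0.67×0.0212 = 0.0142
Bulk density: ρ_b = (1−φ)ρ_g + φ·ρ_f = 0.9858×2.71 + 0.0142×1.03
       = 2.671 + 0.015 = 2.686 g/cm³

2.69 g/cm³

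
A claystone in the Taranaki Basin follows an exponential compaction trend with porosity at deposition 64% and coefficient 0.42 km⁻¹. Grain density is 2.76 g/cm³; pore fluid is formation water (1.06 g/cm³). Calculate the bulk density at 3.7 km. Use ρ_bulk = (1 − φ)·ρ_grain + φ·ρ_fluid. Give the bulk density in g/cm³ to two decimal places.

2.53 g/cm³

Porosity at depth: n = 0.64·exp(−0.42×3.7) = 0.64×0.2114 = 0.1353
Bulk density: ρ_b = (1−n)ρ_g + n·ρ_f = 0.8647×2.76 + 0.1353×1.06
       = 2.387 + 0.143 = 2.530 g/cm³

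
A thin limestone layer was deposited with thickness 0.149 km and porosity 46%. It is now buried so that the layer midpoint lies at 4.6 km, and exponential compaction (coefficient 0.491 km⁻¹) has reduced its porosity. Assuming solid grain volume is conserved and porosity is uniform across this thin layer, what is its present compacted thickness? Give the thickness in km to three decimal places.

Porosity at 4.6 km: phi = 0.46·exp(−0.491×4.6) = 0.0481
Solid-volume conservation: h(1−phi) = h₀(1−phi₀) ⇒ h = h₀·(1−phi₀)/(1−phi)
h = 0.149 × (1 − 0.46)/(1 − 0.0481) = 0.149 × 0.5673 = 0.0845 km

0.085 km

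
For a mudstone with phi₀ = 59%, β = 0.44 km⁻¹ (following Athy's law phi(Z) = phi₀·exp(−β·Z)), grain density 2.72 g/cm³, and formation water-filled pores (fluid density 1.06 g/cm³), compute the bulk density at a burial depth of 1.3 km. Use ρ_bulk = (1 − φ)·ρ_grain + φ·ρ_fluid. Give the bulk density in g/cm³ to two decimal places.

Porosity at depth: phi = 0.59·exp(−0.44×1.3) = 0.59×0.5644 = 0.3330
Bulk density: ρ_b = (1−phi)ρ_g + phi·ρ_f = 0.6670×2.72 + 0.3330×1.06
       = 1.814 + 0.353 = 2.167 g/cm³

2.17 g/cm³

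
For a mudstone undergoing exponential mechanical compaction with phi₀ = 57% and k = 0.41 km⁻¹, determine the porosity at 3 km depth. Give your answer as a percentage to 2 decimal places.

phi = phi₀·exp(−k·Z) = 0.57 × exp(−0.41 × 3) = 0.57 × exp(−1.23)
  = 0.57 × 0.2923 = 0.1666

16.66%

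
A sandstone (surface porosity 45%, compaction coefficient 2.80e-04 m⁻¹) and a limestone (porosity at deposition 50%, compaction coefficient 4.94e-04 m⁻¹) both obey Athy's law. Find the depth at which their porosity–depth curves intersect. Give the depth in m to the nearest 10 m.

490 m

Working in km (1 km = 1000 m; k in km⁻¹ = k in m⁻¹ × 1000):
Set φ₀ₐ e^(−kₐz) = φ₀ᵦ e^(−kᵦz) ⇒ ln(φ₀ₐ/φ₀ᵦ) = (kₐ − kᵦ)·z
z = ln(0.45/0.5) / (0.28 − 0.494) = -0.1054 / -0.214 = 0.492 km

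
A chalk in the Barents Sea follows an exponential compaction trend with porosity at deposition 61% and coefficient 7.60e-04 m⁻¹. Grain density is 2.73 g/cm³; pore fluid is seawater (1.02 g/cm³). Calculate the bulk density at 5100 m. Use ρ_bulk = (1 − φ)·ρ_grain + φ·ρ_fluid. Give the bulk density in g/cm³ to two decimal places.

Working in km (1 km = 1000 m; k in km⁻¹ = k in m⁻¹ × 1000):
Porosity at depth: phi = 0.61·exp(−0.76×5.1) = 0.61×0.0207 = 0.0126
Bulk density: ρ_b = (1−phi)ρ_g + phi·ρ_f = 0.9874×2.73 + 0.0126×1.02
       = 2.695 + 0.013 = 2.708 g/cm³

2.71 g/cm³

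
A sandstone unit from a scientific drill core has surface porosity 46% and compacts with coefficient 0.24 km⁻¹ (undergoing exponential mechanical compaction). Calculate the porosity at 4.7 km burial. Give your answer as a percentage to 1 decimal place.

14.9%

phi = phi₀·exp(−c·z) = 0.46 × exp(−0.24 × 4.7) = 0.46 × exp(−1.128)
  = 0.46 × 0.3237 = 0.1489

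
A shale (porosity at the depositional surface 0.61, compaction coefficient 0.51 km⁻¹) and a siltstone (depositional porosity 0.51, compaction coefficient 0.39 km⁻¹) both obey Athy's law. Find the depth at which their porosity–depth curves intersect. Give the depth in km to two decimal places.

Set φ₀ₐ e^(−kₐZ) = φ₀ᵦ e^(−kᵦZ) ⇒ ln(φ₀ₐ/φ₀ᵦ) = (kₐ − kᵦ)·Z
Z = ln(0.61/0.51) / (0.51 − 0.39) = 0.1790 / 0.12 = 1.492 km

1.49 km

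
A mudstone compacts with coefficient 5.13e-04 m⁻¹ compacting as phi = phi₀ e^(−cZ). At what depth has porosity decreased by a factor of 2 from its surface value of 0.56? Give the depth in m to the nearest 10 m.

1350 m

Working in km (1 km = 1000 m; c in km⁻¹ = c in m⁻¹ × 1000):
phi/phi₀ = 1/2 ⇒ exp(−c·Z) = 1/2 ⇒ Z = ln(2) / c
Z = 0.6931 / 0.513 = 1.351 km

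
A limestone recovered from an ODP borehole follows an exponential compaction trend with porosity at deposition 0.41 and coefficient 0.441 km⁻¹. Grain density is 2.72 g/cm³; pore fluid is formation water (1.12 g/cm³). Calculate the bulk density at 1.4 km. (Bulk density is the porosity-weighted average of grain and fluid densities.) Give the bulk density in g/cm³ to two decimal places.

2.37 g/cm³

Porosity at depth: n = 0.41·exp(−0.441×1.4) = 0.41×0.5393 = 0.2211
Bulk density: ρ_b = (1−n)ρ_g + n·ρ_f = 0.7789×2.72 + 0.2211×1.12
       = 2.119 + 0.248 = 2.366 g/cm³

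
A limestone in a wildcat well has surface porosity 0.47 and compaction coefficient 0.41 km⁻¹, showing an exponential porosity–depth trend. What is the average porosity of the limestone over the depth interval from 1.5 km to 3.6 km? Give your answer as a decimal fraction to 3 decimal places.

0.170

⟨φ⟩ = (1/(Z₂−Z₁)) ∫ φ₀ e^(−βZ) dZ = φ₀·(e^(−β·Z₁) − e^(−β·Z₂)) / (β·(Z₂−Z₁))
e^(−0.41×1.5) = 0.5406; e^(−0.41×3.6) = 0.2286
⟨φ⟩ = 0.47 × (0.5406 − 0.2286) / (0.41 × 2.1) = 0.47 × 0.3625 = 0.1704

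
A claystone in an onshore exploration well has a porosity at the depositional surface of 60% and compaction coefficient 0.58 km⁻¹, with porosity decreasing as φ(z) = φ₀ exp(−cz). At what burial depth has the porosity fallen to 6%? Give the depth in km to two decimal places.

Invert Athy's law: z = ln(φ₀/φ) / c
z = ln(0.6/0.06) / 0.58 = ln(10) / 0.58 = 2.3026 / 0.58 = 3.970 km

3.97 km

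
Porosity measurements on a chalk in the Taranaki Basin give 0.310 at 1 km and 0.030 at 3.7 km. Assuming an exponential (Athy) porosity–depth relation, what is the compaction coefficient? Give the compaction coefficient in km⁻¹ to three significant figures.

0.865 km⁻¹

Athy: φ(d) = φ₀ e^(−kd) ⇒ φ₁/φ₂ = e^{k(d₂−d₁)} ⇒ k = ln(φ₁/φ₂)/(d₂−d₁)
k = ln(0.31/0.03) / (3.7 − 1) = ln(10.33) / 2.7 = 2.3354 / 2.7 = 0.865 km⁻¹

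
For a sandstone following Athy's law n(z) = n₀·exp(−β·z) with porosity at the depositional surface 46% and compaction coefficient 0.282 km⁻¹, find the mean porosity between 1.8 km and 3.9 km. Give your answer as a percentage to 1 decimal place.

⟨n⟩ = (1/(z₂−z₁)) ∫ n₀ e^(−βz) dz = n₀·(e^(−β·z₁) − e^(−β·z₂)) / (β·(z₂−z₁))
e^(−0.282×1.8) = 0.6019; e^(−0.282×3.9) = 0.3329
⟨n⟩ = 0.46 × (0.6019 − 0.3329) / (0.282 × 2.1) = 0.46 × 0.4542 = 0.2090

20.9%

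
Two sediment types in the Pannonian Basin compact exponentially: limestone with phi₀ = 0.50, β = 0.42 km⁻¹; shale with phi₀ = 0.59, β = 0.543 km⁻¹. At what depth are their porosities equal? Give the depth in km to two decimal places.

1.35 km

Set phi₀ₐ e^(−βₐd) = phi₀ᵦ e^(−βᵦd) ⇒ ln(phi₀ₐ/phi₀ᵦ) = (βₐ − βᵦ)·d
d = ln(0.5/0.59) / (0.42 − 0.543) = -0.1655 / -0.123 = 1.346 km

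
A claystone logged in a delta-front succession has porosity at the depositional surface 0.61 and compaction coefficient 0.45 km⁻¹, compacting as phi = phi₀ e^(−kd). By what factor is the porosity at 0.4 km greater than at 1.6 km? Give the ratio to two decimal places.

phi(d₁)/phi(d₂) = e^(−k·d₁)/e^(−k·d₂) = e^{k(d₂−d₁)}
= exp(0.45 × 1.2) = exp(0.54) = 1.7160

1.72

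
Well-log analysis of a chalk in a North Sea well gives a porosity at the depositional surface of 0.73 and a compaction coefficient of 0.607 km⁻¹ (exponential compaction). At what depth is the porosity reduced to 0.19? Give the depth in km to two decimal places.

Invert Athy's law: d = ln(phi₀/phi) / β
d = ln(0.73/0.19) / 0.607 = ln(3.842) / 0.607 = 1.3460 / 0.607 = 2.217 km

2.22 km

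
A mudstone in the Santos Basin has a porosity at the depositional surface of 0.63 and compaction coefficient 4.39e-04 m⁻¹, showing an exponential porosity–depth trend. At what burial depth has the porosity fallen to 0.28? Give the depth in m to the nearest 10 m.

1850 m

Working in km (1 km = 1000 m; k in km⁻¹ = k in m⁻¹ × 1000):
Invert Athy's law: z = ln(n₀/n) / k
z = ln(0.63/0.28) / 0.439 = ln(2.25) / 0.439 = 0.8109 / 0.439 = 1.847 km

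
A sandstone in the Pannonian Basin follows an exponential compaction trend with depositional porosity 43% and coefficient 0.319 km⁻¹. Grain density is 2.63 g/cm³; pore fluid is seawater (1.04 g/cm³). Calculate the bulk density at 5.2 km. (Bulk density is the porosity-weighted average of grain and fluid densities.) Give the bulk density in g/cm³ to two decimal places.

2.50 g/cm³

Porosity at depth: φ = 0.43·exp(−0.319×5.2) = 0.43×0.1904 = 0.0819
Bulk density: ρ_b = (1−φ)ρ_g + φ·ρ_f = 0.9181×2.63 + 0.0819×1.04
       = 2.415 + 0.085 = 2.500 g/cm³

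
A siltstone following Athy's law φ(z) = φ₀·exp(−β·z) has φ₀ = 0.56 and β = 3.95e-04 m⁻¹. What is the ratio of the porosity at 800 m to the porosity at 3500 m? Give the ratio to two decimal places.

2.91

Working in km (1 km = 1000 m; β in km⁻¹ = β in m⁻¹ × 1000):
φ(z₁)/φ(z₂) = e^(−β·z₁)/e^(−β·z₂) = e^{β(z₂−z₁)}
= exp(0.395 × 2.7) = exp(1.067) = 2.9052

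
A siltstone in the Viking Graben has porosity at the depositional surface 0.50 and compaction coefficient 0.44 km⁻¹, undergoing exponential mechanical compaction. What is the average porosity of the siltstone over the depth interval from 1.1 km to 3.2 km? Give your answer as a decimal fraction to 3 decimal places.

⟨n⟩ = (1/(d₂−d₁)) ∫ n₀ e^(−kd) dd = n₀·(e^(−k·d₁) − e^(−k·d₂)) / (k·(d₂−d₁))
e^(−0.44×1.1) = 0.6163; e^(−0.44×3.2) = 0.2446
⟨n⟩ = 0.5 × (0.6163 − 0.2446) / (0.44 × 2.1) = 0.5 × 0.4023 = 0.2011

0.201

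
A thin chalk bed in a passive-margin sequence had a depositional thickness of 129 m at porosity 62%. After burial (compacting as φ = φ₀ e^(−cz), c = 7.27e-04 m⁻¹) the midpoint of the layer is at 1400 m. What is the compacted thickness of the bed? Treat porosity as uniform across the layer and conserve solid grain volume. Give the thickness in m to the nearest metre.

63 m

Working in km (1 km = 1000 m; c in km⁻¹ = c in m⁻¹ × 1000):
Porosity at 1.4 km: φ = 0.62·exp(−0.727×1.4) = 0.2241
Solid-volume conservation: h(1−φ) = h₀(1−φ₀) ⇒ h = h₀·(1−φ₀)/(1−φ)
h = 0.129 × (1 − 0.62)/(1 − 0.2241) = 0.129 × 0.4897 = 0.0632 km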